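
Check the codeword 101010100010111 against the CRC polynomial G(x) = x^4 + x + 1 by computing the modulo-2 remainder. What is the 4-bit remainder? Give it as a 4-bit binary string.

0000

Modulo-2 division of 101010100010111 by 10011:
  pos 0: 10101 XOR 10011 = 00110
  pos 2: 11001 XOR 10011 = 01010
  pos 3: 10100 XOR 10011 = 00111
  pos 5: 11100 XOR 10011 = 01111
  pos 6: 11111 XOR 10011 = 01100
  pos 7: 11000 XOR 10011 = 01011
  pos 8: 10111 XOR 10011 = 00100
  pos 10: 10011 XOR 10011 = 00000
Remainder = 0000 (zero — the frame passes the CRC check).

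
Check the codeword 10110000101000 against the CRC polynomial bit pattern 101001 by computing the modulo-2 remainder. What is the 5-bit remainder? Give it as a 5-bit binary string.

01000

Modulo-2 division of 10110000101000 by 101001:
  pos 0: 101100 XOR 101001 = 000101
  pos 3: 101001 XOR 101001 = 000000
Remainder = 01000 (nonzero — an error is detected).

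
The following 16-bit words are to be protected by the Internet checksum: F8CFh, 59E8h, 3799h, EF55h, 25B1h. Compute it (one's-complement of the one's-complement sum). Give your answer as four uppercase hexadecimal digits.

One's-complement addition (fold any carry out of bit 15 back into bit 0):
  0xF8CF + 0x59E8 = 0x152B7 → wrap carry → 0x52B8
  0x52B8 + 0x3799 = 0x08A51
  0x8A51 + 0xEF55 = 0x179A6 → wrap carry → 0x79A7
  0x79A7 + 0x25B1 = 0x09F58
One's-complement sum = 0x9F58.
Checksum = ~0x9F58 & 0xFFFF = 0x60A7.

60A7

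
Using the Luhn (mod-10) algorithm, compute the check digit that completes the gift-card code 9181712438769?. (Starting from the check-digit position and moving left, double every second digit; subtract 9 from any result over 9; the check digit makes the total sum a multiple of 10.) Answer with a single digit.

Partial digits right→left: 9 6 7 8 3 4 2 1 7 1 8 1 9
Double every second digit counting from the check-digit position (so the 1st, 3rd, 5th, ... of the partial from the right).
  doubled (with −9 where >9): 9 5 6 4 5 7 9 → sum 45
  kept as-is: 6 8 4 1 1 1 → sum 21
Total = 45 + 21 = 66.
Check digit = (10 − (66 mod 10)) mod 10 = 4.

4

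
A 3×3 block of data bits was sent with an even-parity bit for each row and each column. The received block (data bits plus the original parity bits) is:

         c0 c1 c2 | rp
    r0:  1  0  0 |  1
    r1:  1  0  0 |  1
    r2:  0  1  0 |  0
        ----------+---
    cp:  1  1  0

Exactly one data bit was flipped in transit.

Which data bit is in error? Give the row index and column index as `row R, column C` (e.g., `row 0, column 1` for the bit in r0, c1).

Recompute each row's even parity and compare to rp:
  r0: data parity 1, sent rp 1 → ok
  r1: data parity 1, sent rp 1 → ok
  r2: data parity 1, sent rp 0 → mismatch
Recompute each column's even parity and compare to cp:
  c0: data parity 0, sent cp 1 → mismatch
  c1: data parity 1, sent cp 1 → ok
  c2: data parity 0, sent cp 0 → ok
Exactly one row (r2) and one column (c0) fail → the flipped bit is at their intersection.

row 2, column 0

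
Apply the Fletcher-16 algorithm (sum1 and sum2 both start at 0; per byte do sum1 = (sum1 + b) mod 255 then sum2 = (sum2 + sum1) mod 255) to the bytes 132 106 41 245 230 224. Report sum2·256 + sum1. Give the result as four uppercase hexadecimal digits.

64D5

Running sums (mod 255):
  after byte 0 (132): sum1=132, sum2=132
  after byte 1 (106): sum1=238, sum2=115
  after byte 2 (41): sum1=24, sum2=139
  after byte 3 (245): sum1=14, sum2=153
  after byte 4 (230): sum1=244, sum2=142
  after byte 5 (224): sum1=213, sum2=100
Checksum = sum2·256 + sum1 = 100·256 + 213 = 25813 = 0x64D5.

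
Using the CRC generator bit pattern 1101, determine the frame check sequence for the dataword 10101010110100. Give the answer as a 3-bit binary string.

Append 3 zeros: 10101010110100000. Divide by 1101 (XOR where the leading bit is 1):
  pos 0: 1010 XOR 1101 = 0111
  pos 1: 1111 XOR 1101 = 0010
  pos 3: 1001 XOR 1101 = 0100
  pos 4: 1000 XOR 1101 = 0101
  pos 5: 1011 XOR 1101 = 0110
  pos 6: 1101 XOR 1101 = 0000
  pos 11: 1000 XOR 1101 = 0101
  pos 12: 1010 XOR 1101 = 0111
  pos 13: 1110 XOR 1101 = 0011
Remainder (last 3 bits) = 011. This is the CRC / FCS.

011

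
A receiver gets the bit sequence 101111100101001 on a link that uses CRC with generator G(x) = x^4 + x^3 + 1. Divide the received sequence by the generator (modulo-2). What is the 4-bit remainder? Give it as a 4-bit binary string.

Modulo-2 division of 101111100101001 by 11001:
  pos 0: 10111 XOR 11001 = 01110
  pos 1: 11101 XOR 11001 = 00100
  pos 3: 10010 XOR 11001 = 01011
  pos 4: 10110 XOR 11001 = 01111
  pos 5: 11111 XOR 11001 = 00110
  pos 7: 11001 XOR 11001 = 00000
Remainder = 0001 (nonzero — an error is detected).

0001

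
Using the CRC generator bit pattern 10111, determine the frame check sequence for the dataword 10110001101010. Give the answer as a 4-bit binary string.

1000

Append 4 zeros: 101100011010100000. Divide by 10111 (XOR where the leading bit is 1):
  pos 0: 10110 XOR 10111 = 00001
  pos 4: 10011 XOR 10111 = 00100
  pos 6: 10001 XOR 10111 = 00110
  pos 8: 11001 XOR 10111 = 01110
  pos 9: 11100 XOR 10111 = 01011
  pos 10: 10110 XOR 10111 = 00001
Remainder (last 4 bits) = 1000. This is the CRC / FCS.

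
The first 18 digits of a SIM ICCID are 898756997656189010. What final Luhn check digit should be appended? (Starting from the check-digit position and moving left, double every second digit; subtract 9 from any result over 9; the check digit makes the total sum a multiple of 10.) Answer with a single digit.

Partial digits right→left: 0 1 0 9 8 1 6 5 6 7 9 9 6 5 7 8 9 8
Double every second digit counting from the check-digit position (so the 1st, 3rd, 5th, ... of the partial from the right).
  doubled (with −9 where >9): 0 0 7 3 3 9 3 5 9 → sum 39
  kept as-is: 1 9 1 5 7 9 5 8 8 → sum 53
Total = 39 + 53 = 92.
Check digit = (10 − (92 mod 10)) mod 10 = 8.

8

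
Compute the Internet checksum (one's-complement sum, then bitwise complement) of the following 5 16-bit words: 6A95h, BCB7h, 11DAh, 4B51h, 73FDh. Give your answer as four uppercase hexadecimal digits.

078A

One's-complement addition (fold any carry out of bit 15 back into bit 0):
  0x6A95 + 0xBCB7 = 0x1274C → wrap carry → 0x274D
  0x274D + 0x11DA = 0x03927
  0x3927 + 0x4B51 = 0x08478
  0x8478 + 0x73FD = 0x0F875
One's-complement sum = 0xF875.
Checksum = ~0xF875 & 0xFFFF = 0x078A.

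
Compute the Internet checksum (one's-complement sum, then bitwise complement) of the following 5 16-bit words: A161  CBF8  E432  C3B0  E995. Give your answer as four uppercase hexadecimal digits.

One's-complement addition (fold any carry out of bit 15 back into bit 0):
  0xA161 + 0xCBF8 = 0x16D59 → wrap carry → 0x6D5A
  0x6D5A + 0xE432 = 0x1518C → wrap carry → 0x518D
  0x518D + 0xC3B0 = 0x1153D → wrap carry → 0x153E
  0x153E + 0xE995 = 0x0FED3
One's-complement sum = 0xFED3.
Checksum = ~0xFED3 & 0xFFFF = 0x012C.

012C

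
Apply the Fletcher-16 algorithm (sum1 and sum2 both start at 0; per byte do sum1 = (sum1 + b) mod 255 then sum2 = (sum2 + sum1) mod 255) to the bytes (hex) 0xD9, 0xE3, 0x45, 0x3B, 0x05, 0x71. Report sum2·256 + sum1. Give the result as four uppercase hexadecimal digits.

Running sums (mod 255):
  after byte 0 (0xD9): sum1=217, sum2=217
  after byte 1 (0xE3): sum1=189, sum2=151
  after byte 2 (0x45): sum1=3, sum2=154
  after byte 3 (0x3B): sum1=62, sum2=216
  after byte 4 (0x05): sum1=67, sum2=28
  after byte 5 (0x71): sum1=180, sum2=208
Checksum = sum2·256 + sum1 = 208·256 + 180 = 53428 = 0xD0B4.

D0B4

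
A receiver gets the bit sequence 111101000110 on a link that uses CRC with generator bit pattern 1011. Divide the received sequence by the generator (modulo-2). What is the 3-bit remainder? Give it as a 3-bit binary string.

000

Modulo-2 division of 111101000110 by 1011:
  pos 0: 1111 XOR 1011 = 0100
  pos 1: 1000 XOR 1011 = 0011
  pos 3: 1110 XOR 1011 = 0101
  pos 4: 1010 XOR 1011 = 0001
  pos 7: 1011 XOR 1011 = 0000
Remainder = 000 (zero — the frame passes the CRC check).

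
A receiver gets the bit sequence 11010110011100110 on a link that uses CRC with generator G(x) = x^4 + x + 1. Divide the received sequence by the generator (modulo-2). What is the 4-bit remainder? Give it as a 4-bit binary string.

0000

Modulo-2 division of 11010110011100110 by 10011:
  pos 0: 11010 XOR 10011 = 01001
  pos 1: 10011 XOR 10011 = 00000
  pos 6: 10011 XOR 10011 = 00000
  pos 11: 10011 XOR 10011 = 00000
Remainder = 0000 (zero — the frame passes the CRC check).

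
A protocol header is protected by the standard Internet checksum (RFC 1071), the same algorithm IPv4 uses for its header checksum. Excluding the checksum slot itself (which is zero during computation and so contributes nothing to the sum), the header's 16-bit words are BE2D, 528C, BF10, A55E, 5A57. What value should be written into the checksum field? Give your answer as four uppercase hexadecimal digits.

One's-complement addition (fold any carry out of bit 15 back into bit 0):
  0xBE2D + 0x528C = 0x110B9 → wrap carry → 0x10BA
  0x10BA + 0xBF10 = 0x0CFCA
  0xCFCA + 0xA55E = 0x17528 → wrap carry → 0x7529
  0x7529 + 0x5A57 = 0x0CF80
One's-complement sum = 0xCF80.
Checksum = ~0xCF80 & 0xFFFF = 0x307F.

307F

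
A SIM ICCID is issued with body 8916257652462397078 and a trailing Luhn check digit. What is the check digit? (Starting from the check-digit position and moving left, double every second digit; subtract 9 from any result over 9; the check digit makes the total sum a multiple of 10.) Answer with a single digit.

Partial digits right→left: 8 7 0 7 9 3 2 6 4 2 5 6 7 5 2 6 1 9 8
Double every second digit counting from the check-digit position (so the 1st, 3rd, 5th, ... of the partial from the right).
  doubled (with −9 where >9): 7 0 9 4 8 1 5 4 2 7 → sum 47
  kept as-is: 7 7 3 6 2 6 5 6 9 → sum 51
Total = 47 + 51 = 98.
Check digit = (10 − (98 mod 10)) mod 10 = 2.

2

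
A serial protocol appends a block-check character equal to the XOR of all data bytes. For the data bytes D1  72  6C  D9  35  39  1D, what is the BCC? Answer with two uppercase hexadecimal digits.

XOR the bytes together:
  start with 0xD1
  0xD1 ⊕ 0x72 = 0xA3
  0xA3 ⊕ 0x6C = 0xCF
  0xCF ⊕ 0xD9 = 0x16
  0x16 ⊕ 0x35 = 0x23
  0x23 ⊕ 0x39 = 0x1A
  0x1A ⊕ 0x1D = 0x07

07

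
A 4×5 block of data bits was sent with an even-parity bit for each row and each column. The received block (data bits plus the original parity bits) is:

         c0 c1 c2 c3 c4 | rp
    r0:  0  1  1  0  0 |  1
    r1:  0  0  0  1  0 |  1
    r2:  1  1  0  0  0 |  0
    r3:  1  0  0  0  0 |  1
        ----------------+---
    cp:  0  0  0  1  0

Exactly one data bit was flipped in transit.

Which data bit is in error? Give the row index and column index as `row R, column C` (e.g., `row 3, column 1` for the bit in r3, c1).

Recompute each row's even parity and compare to rp:
  r0: data parity 0, sent rp 1 → mismatch
  r1: data parity 1, sent rp 1 → ok
  r2: data parity 0, sent rp 0 → ok
  r3: data parity 1, sent rp 1 → ok
Recompute each column's even parity and compare to cp:
  c0: data parity 0, sent cp 0 → ok
  c1: data parity 0, sent cp 0 → ok
  c2: data parity 1, sent cp 0 → mismatch
  c3: data parity 1, sent cp 1 → ok
  c4: data parity 0, sent cp 0 → ok
Exactly one row (r0) and one column (c2) fail → the flipped bit is at their intersection.

row 0, column 2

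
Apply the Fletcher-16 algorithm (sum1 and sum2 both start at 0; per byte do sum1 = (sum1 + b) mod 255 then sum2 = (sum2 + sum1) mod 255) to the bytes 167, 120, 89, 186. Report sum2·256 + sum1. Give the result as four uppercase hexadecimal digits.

7534

Running sums (mod 255):
  after byte 0 (167): sum1=167, sum2=167
  after byte 1 (120): sum1=32, sum2=199
  after byte 2 (89): sum1=121, sum2=65
  after byte 3 (186): sum1=52, sum2=117
Checksum = sum2·256 + sum1 = 117·256 + 52 = 30004 = 0x7534.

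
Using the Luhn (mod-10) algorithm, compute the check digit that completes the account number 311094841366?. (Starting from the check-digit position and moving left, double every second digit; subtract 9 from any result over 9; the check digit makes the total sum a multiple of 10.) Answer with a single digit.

5

Partial digits right→left: 6 6 3 1 4 8 4 9 0 1 1 3
Double every second digit counting from the check-digit position (so the 1st, 3rd, 5th, ... of the partial from the right).
  doubled (with −9 where >9): 3 6 8 8 0 2 → sum 27
  kept as-is: 6 1 8 9 1 3 → sum 28
Total = 27 + 28 = 55.
Check digit = (10 − (55 mod 10)) mod 10 = 5.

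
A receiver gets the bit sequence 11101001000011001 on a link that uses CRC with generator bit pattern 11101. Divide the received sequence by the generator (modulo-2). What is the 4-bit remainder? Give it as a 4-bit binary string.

Modulo-2 division of 11101001000011001 by 11101:
  pos 0: 11101 XOR 11101 = 00000
  pos 7: 10000 XOR 11101 = 01101
  pos 8: 11011 XOR 11101 = 00110
  pos 10: 11010 XOR 11101 = 00111
  pos 12: 11101 XOR 11101 = 00000
Remainder = 0000 (zero — the frame passes the CRC check).

0000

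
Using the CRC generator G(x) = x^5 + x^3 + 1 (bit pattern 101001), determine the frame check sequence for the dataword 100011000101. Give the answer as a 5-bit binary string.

11001

Append 5 zeros: 10001100010100000. Divide by 101001 (XOR where the leading bit is 1):
  pos 0: 100011 XOR 101001 = 001010
  pos 2: 101000 XOR 101001 = 000001
  pos 7: 101010 XOR 101001 = 000011
  pos 11: 110000 XOR 101001 = 011001
Remainder (last 5 bits) = 11001. This is the CRC / FCS.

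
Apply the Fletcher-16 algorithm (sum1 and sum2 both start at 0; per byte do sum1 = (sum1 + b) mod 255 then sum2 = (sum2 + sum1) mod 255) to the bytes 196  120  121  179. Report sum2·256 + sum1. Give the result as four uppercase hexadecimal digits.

Running sums (mod 255):
  after byte 0 (196): sum1=196, sum2=196
  after byte 1 (120): sum1=61, sum2=2
  after byte 2 (121): sum1=182, sum2=184
  after byte 3 (179): sum1=106, sum2=35
Checksum = sum2·256 + sum1 = 35·256 + 106 = 9066 = 0x236A.

236A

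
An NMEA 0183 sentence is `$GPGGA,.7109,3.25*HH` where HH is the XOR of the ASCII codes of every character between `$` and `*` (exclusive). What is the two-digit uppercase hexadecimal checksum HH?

XOR the ASCII codes of the payload characters:
  'G' = 0x47 → acc = 0x47
  'P' = 0x50 → acc = 0x17
  'G' = 0x47 → acc = 0x50
  'G' = 0x47 → acc = 0x17
  'A' = 0x41 → acc = 0x56
  ',' = 0x2C → acc = 0x7A
  '.' = 0x2E → acc = 0x54
  '7' = 0x37 → acc = 0x63
  '1' = 0x31 → acc = 0x52
  '0' = 0x30 → acc = 0x62
  '9' = 0x39 → acc = 0x5B
  ',' = 0x2C → acc = 0x77
  '3' = 0x33 → acc = 0x44
  '.' = 0x2E → acc = 0x6A
  '2' = 0x32 → acc = 0x58
  '5' = 0x35 → acc = 0x6D
Checksum = 0x6D.

6D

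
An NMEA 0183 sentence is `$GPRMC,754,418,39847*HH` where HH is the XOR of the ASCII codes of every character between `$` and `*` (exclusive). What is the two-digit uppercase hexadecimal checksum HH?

XOR the ASCII codes of the payload characters:
  'G' = 0x47 → acc = 0x47
  'P' = 0x50 → acc = 0x17
  'R' = 0x52 → acc = 0x45
  'M' = 0x4D → acc = 0x08
  'C' = 0x43 → acc = 0x4B
  ',' = 0x2C → acc = 0x67
  '7' = 0x37 → acc = 0x50
  '5' = 0x35 → acc = 0x65
  '4' = 0x34 → acc = 0x51
  ',' = 0x2C → acc = 0x7D
  '4' = 0x34 → acc = 0x49
  '1' = 0x31 → acc = 0x78
  '8' = 0x38 → acc = 0x40
  ',' = 0x2C → acc = 0x6C
  '3' = 0x33 → acc = 0x5F
  '9' = 0x39 → acc = 0x66
  '8' = 0x38 → acc = 0x5E
  '4' = 0x34 → acc = 0x6A
  '7' = 0x37 → acc = 0x5D
Checksum = 0x5D.

5D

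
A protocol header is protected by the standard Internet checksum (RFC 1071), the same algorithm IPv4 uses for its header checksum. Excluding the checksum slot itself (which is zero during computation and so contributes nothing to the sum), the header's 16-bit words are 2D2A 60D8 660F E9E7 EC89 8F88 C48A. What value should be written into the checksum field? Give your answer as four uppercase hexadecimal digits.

One's-complement addition (fold any carry out of bit 15 back into bit 0):
  0x2D2A + 0x60D8 = 0x08E02
  0x8E02 + 0x660F = 0x0F411
  0xF411 + 0xE9E7 = 0x1DDF8 → wrap carry → 0xDDF9
  0xDDF9 + 0xEC89 = 0x1CA82 → wrap carry → 0xCA83
  0xCA83 + 0x8F88 = 0x15A0B → wrap carry → 0x5A0C
  0x5A0C + 0xC48A = 0x11E96 → wrap carry → 0x1E97
One's-complement sum = 0x1E97.
Checksum = ~0x1E97 & 0xFFFF = 0xE168.

E168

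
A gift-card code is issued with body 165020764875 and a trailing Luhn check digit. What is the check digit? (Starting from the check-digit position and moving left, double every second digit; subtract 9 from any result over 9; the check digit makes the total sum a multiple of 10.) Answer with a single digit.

0

Partial digits right→left: 5 7 8 4 6 7 0 2 0 5 6 1
Double every second digit counting from the check-digit position (so the 1st, 3rd, 5th, ... of the partial from the right).
  doubled (with −9 where >9): 1 7 3 0 0 3 → sum 14
  kept as-is: 7 4 7 2 5 1 → sum 26
Total = 14 + 26 = 40.
Check digit = (10 − (40 mod 10)) mod 10 = 0.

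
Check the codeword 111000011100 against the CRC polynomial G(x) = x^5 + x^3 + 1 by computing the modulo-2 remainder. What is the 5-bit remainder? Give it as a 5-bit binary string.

11101

Modulo-2 division of 111000011100 by 101001:
  pos 0: 111000 XOR 101001 = 010001
  pos 1: 100010 XOR 101001 = 001011
  pos 3: 101111 XOR 101001 = 000110
  pos 6: 110100 XOR 101001 = 011101
Remainder = 11101 (nonzero — an error is detected).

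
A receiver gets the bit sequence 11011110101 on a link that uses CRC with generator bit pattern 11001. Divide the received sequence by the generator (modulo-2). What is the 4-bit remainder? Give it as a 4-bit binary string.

Modulo-2 division of 11011110101 by 11001:
  pos 0: 11011 XOR 11001 = 00010
  pos 3: 10110 XOR 11001 = 01111
  pos 4: 11111 XOR 11001 = 00110
  pos 6: 11001 XOR 11001 = 00000
Remainder = 0000 (zero — the frame passes the CRC check).

0000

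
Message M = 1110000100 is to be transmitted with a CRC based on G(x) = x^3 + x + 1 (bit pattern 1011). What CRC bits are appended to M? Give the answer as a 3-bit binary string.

101

Append 3 zeros: 1110000100000. Divide by 1011 (XOR where the leading bit is 1):
  pos 0: 1110 XOR 1011 = 0101
  pos 1: 1010 XOR 1011 = 0001
  pos 4: 1001 XOR 1011 = 0010
  pos 6: 1000 XOR 1011 = 0011
  pos 8: 1100 XOR 1011 = 0111
  pos 9: 1110 XOR 1011 = 0101
Remainder (last 3 bits) = 101. This is the CRC / FCS.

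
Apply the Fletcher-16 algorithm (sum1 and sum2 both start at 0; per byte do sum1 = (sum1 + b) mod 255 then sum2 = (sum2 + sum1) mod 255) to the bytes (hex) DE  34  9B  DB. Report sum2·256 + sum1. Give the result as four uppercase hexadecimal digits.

2B8A

Running sums (mod 255):
  after byte 0 (DE): sum1=222, sum2=222
  after byte 1 (34): sum1=19, sum2=241
  after byte 2 (9B): sum1=174, sum2=160
  after byte 3 (DB): sum1=138, sum2=43
Checksum = sum2·256 + sum1 = 43·256 + 138 = 11146 = 0x2B8A.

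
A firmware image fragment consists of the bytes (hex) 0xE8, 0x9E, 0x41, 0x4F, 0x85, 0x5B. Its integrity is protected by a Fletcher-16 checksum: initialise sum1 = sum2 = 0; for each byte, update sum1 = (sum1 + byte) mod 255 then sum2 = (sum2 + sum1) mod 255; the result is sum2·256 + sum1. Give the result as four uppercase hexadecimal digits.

E7F8

Running sums (mod 255):
  after byte 0 (0xE8): sum1=232, sum2=232
  after byte 1 (0x9E): sum1=135, sum2=112
  after byte 2 (0x41): sum1=200, sum2=57
  after byte 3 (0x4F): sum1=24, sum2=81
  after byte 4 (0x85): sum1=157, sum2=238
  after byte 5 (0x5B): sum1=248, sum2=231
Checksum = sum2·256 + sum1 = 231·256 + 248 = 59384 = 0xE7F8.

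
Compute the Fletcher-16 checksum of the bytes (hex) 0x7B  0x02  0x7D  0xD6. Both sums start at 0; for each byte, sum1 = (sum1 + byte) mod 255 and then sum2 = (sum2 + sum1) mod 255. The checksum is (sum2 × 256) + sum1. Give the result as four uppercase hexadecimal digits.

C5D1

Running sums (mod 255):
  after byte 0 (0x7B): sum1=123, sum2=123
  after byte 1 (0x02): sum1=125, sum2=248
  after byte 2 (0x7D): sum1=250, sum2=243
  after byte 3 (0xD6): sum1=209, sum2=197
Checksum = sum2·256 + sum1 = 197·256 + 209 = 50641 = 0xC5D1.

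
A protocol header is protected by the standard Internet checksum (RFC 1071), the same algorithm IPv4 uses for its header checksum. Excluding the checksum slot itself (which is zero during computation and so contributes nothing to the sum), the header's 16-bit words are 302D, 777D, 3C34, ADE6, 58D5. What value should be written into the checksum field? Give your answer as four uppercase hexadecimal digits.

One's-complement addition (fold any carry out of bit 15 back into bit 0):
  0x302D + 0x777D = 0x0A7AA
  0xA7AA + 0x3C34 = 0x0E3DE
  0xE3DE + 0xADE6 = 0x191C4 → wrap carry → 0x91C5
  0x91C5 + 0x58D5 = 0x0EA9A
One's-complement sum = 0xEA9A.
Checksum = ~0xEA9A & 0xFFFF = 0x1565.

1565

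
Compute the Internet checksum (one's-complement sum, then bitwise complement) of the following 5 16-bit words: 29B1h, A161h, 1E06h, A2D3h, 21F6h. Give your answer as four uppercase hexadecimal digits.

One's-complement addition (fold any carry out of bit 15 back into bit 0):
  0x29B1 + 0xA161 = 0x0CB12
  0xCB12 + 0x1E06 = 0x0E918
  0xE918 + 0xA2D3 = 0x18BEB → wrap carry → 0x8BEC
  0x8BEC + 0x21F6 = 0x0ADE2
One's-complement sum = 0xADE2.
Checksum = ~0xADE2 & 0xFFFF = 0x521D.

521D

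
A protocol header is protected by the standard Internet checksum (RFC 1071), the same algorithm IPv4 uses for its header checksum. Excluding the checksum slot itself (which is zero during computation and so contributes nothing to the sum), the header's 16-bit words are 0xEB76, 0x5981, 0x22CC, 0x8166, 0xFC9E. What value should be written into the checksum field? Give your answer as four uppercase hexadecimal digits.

1A36

One's-complement addition (fold any carry out of bit 15 back into bit 0):
  0xEB76 + 0x5981 = 0x144F7 → wrap carry → 0x44F8
  0x44F8 + 0x22CC = 0x067C4
  0x67C4 + 0x8166 = 0x0E92A
  0xE92A + 0xFC9E = 0x1E5C8 → wrap carry → 0xE5C9
One's-complement sum = 0xE5C9.
Checksum = ~0xE5C9 & 0xFFFF = 0x1A36.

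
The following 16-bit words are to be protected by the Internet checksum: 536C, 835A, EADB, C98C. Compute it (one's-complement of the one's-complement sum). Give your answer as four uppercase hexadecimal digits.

One's-complement addition (fold any carry out of bit 15 back into bit 0):
  0x536C + 0x835A = 0x0D6C6
  0xD6C6 + 0xEADB = 0x1C1A1 → wrap carry → 0xC1A2
  0xC1A2 + 0xC98C = 0x18B2E → wrap carry → 0x8B2F
One's-complement sum = 0x8B2F.
Checksum = ~0x8B2F & 0xFFFF = 0x74D0.

74D0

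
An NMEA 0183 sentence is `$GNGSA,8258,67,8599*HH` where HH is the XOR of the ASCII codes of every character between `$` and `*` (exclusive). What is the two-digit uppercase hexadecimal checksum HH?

XOR the ASCII codes of the payload characters:
  'G' = 0x47 → acc = 0x47
  'N' = 0x4E → acc = 0x09
  'G' = 0x47 → acc = 0x4E
  'S' = 0x53 → acc = 0x1D
  'A' = 0x41 → acc = 0x5C
  ',' = 0x2C → acc = 0x70
  '8' = 0x38 → acc = 0x48
  '2' = 0x32 → acc = 0x7A
  '5' = 0x35 → acc = 0x4F
  '8' = 0x38 → acc = 0x77
  ',' = 0x2C → acc = 0x5B
  '6' = 0x36 → acc = 0x6D
  '7' = 0x37 → acc = 0x5A
  ',' = 0x2C → acc = 0x76
  '8' = 0x38 → acc = 0x4E
  '5' = 0x35 → acc = 0x7B
  '9' = 0x39 → acc = 0x42
  '9' = 0x39 → acc = 0x7B
Checksum = 0x7B.

7B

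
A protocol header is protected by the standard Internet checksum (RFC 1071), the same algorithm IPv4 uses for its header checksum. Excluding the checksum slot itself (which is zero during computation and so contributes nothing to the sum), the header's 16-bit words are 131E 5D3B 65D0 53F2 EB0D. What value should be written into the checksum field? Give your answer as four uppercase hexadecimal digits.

EAD5

One's-complement addition (fold any carry out of bit 15 back into bit 0):
  0x131E + 0x5D3B = 0x07059
  0x7059 + 0x65D0 = 0x0D629
  0xD629 + 0x53F2 = 0x12A1B → wrap carry → 0x2A1C
  0x2A1C + 0xEB0D = 0x11529 → wrap carry → 0x152A
One's-complement sum = 0x152A.
Checksum = ~0x152A & 0xFFFF = 0xEAD5.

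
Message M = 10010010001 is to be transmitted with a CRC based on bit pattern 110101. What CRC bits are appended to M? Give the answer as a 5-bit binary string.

Append 5 zeros: 1001001000100000. Divide by 110101 (XOR where the leading bit is 1):
  pos 0: 100100 XOR 110101 = 010001
  pos 1: 100011 XOR 110101 = 010110
  pos 2: 101100 XOR 110101 = 011001
  pos 3: 110010 XOR 110101 = 000111
  pos 6: 111010 XOR 110101 = 001111
  pos 8: 111100 XOR 110101 = 001001
  pos 10: 100100 XOR 110101 = 010001
Remainder (last 5 bits) = 10001. This is the CRC / FCS.

10001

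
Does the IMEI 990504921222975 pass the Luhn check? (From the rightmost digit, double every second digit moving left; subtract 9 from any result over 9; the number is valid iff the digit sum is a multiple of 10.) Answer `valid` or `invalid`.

valid

From the right, keep odd positions and double even positions (subtract 9 from any doubled value over 9):
  doubled (positions 2,4,...): 5 4 4 4 8 1 9 → sum 35
  kept (positions 1,3,...): 5 9 2 1 9 0 0 9 → sum 35
Total = 70.
70 mod 10 = 0, so the number is valid.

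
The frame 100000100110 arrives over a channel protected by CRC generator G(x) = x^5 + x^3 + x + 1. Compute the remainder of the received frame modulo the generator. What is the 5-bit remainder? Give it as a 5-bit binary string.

00000

Modulo-2 division of 100000100110 by 101011:
  pos 0: 100000 XOR 101011 = 001011
  pos 2: 101110 XOR 101011 = 000101
  pos 5: 101011 XOR 101011 = 000000
Remainder = 00000 (zero — the frame passes the CRC check).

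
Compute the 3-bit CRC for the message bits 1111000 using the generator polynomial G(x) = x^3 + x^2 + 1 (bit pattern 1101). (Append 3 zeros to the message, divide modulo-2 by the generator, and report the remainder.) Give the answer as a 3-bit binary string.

001

Append 3 zeros: 1111000000. Divide by 1101 (XOR where the leading bit is 1):
  pos 0: 1111 XOR 1101 = 0010
  pos 2: 1000 XOR 1101 = 0101
  pos 3: 1010 XOR 1101 = 0111
  pos 4: 1110 XOR 1101 = 0011
  pos 6: 1100 XOR 1101 = 0001
Remainder (last 3 bits) = 001. This is the CRC / FCS.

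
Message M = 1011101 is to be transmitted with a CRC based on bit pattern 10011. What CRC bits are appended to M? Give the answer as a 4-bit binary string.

0110

Append 4 zeros: 10111010000. Divide by 10011 (XOR where the leading bit is 1):
  pos 0: 10111 XOR 10011 = 00100
  pos 2: 10001 XOR 10011 = 00010
  pos 5: 10000 XOR 10011 = 00011
Remainder (last 4 bits) = 0110. This is the CRC / FCS.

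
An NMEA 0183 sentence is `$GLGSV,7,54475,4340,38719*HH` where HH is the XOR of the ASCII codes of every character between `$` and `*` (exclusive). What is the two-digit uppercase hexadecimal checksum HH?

XOR the ASCII codes of the payload characters:
  'G' = 0x47 → acc = 0x47
  'L' = 0x4C → acc = 0x0B
  'G' = 0x47 → acc = 0x4C
  'S' = 0x53 → acc = 0x1F
  'V' = 0x56 → acc = 0x49
  ',' = 0x2C → acc = 0x65
  '7' = 0x37 → acc = 0x52
  ',' = 0x2C → acc = 0x7E
  '5' = 0x35 → acc = 0x4B
  '4' = 0x34 → acc = 0x7F
  '4' = 0x34 → acc = 0x4B
  '7' = 0x37 → acc = 0x7C
  '5' = 0x35 → acc = 0x49
  ',' = 0x2C → acc = 0x65
  '4' = 0x34 → acc = 0x51
  '3' = 0x33 → acc = 0x62
  '4' = 0x34 → acc = 0x56
  '0' = 0x30 → acc = 0x66
  ',' = 0x2C → acc = 0x4A
  '3' = 0x33 → acc = 0x79
  '8' = 0x38 → acc = 0x41
  '7' = 0x37 → acc = 0x76
  '1' = 0x31 → acc = 0x47
  '9' = 0x39 → acc = 0x7E
Checksum = 0x7E.

7E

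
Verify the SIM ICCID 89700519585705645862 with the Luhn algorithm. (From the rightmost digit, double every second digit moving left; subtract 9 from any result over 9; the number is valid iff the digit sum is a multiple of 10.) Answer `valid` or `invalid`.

From the right, keep odd positions and double even positions (subtract 9 from any doubled value over 9):
  doubled (positions 2,4,...): 3 1 3 0 1 1 2 0 5 7 → sum 23
  kept (positions 1,3,...): 2 8 4 5 7 8 9 5 0 9 → sum 57
Total = 80.
80 mod 10 = 0, so the number is valid.

valid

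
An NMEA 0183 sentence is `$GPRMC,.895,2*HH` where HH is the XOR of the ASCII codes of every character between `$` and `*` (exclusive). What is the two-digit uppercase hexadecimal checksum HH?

XOR the ASCII codes of the payload characters:
  'G' = 0x47 → acc = 0x47
  'P' = 0x50 → acc = 0x17
  'R' = 0x52 → acc = 0x45
  'M' = 0x4D → acc = 0x08
  'C' = 0x43 → acc = 0x4B
  ',' = 0x2C → acc = 0x67
  '.' = 0x2E → acc = 0x49
  '8' = 0x38 → acc = 0x71
  '9' = 0x39 → acc = 0x48
  '5' = 0x35 → acc = 0x7D
  ',' = 0x2C → acc = 0x51
  '2' = 0x32 → acc = 0x63
Checksum = 0x63.

63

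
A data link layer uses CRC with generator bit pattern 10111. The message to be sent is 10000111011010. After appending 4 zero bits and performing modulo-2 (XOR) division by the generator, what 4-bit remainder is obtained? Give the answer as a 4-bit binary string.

Append 4 zeros: 100001110110100000. Divide by 10111 (XOR where the leading bit is 1):
  pos 0: 10000 XOR 10111 = 00111
  pos 2: 11111 XOR 10111 = 01000
  pos 3: 10001 XOR 10111 = 00110
  pos 5: 11001 XOR 10111 = 01110
  pos 6: 11101 XOR 10111 = 01010
  pos 7: 10100 XOR 10111 = 00011
  pos 10: 11100 XOR 10111 = 01011
  pos 11: 10110 XOR 10111 = 00001
Remainder (last 4 bits) = 0100. This is the CRC / FCS.

0100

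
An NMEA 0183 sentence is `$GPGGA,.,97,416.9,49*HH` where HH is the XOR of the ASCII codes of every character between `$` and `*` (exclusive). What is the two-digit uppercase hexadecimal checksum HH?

5F

XOR the ASCII codes of the payload characters:
  'G' = 0x47 → acc = 0x47
  'P' = 0x50 → acc = 0x17
  'G' = 0x47 → acc = 0x50
  'G' = 0x47 → acc = 0x17
  'A' = 0x41 → acc = 0x56
  ',' = 0x2C → acc = 0x7A
  '.' = 0x2E → acc = 0x54
  ',' = 0x2C → acc = 0x78
  '9' = 0x39 → acc = 0x41
  '7' = 0x37 → acc = 0x76
  ',' = 0x2C → acc = 0x5A
  '4' = 0x34 → acc = 0x6E
  '1' = 0x31 → acc = 0x5F
  '6' = 0x36 → acc = 0x69
  '.' = 0x2E → acc = 0x47
  '9' = 0x39 → acc = 0x7E
  ',' = 0x2C → acc = 0x52
  '4' = 0x34 → acc = 0x66
  '9' = 0x39 → acc = 0x5F
Checksum = 0x5F.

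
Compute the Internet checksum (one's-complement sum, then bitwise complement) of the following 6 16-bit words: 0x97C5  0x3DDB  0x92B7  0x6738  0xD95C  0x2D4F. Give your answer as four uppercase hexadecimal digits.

One's-complement addition (fold any carry out of bit 15 back into bit 0):
  0x97C5 + 0x3DDB = 0x0D5A0
  0xD5A0 + 0x92B7 = 0x16857 → wrap carry → 0x6858
  0x6858 + 0x6738 = 0x0CF90
  0xCF90 + 0xD95C = 0x1A8EC → wrap carry → 0xA8ED
  0xA8ED + 0x2D4F = 0x0D63C
One's-complement sum = 0xD63C.
Checksum = ~0xD63C & 0xFFFF = 0x29C3.

29C3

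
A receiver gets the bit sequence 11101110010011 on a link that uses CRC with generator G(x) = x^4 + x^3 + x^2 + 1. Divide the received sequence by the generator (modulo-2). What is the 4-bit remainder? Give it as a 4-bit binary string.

Modulo-2 division of 11101110010011 by 11101:
  pos 0: 11101 XOR 11101 = 00000
  pos 5: 11001 XOR 11101 = 00100
  pos 7: 10000 XOR 11101 = 01101
  pos 8: 11011 XOR 11101 = 00110
Remainder = 1101 (nonzero — an error is detected).

1101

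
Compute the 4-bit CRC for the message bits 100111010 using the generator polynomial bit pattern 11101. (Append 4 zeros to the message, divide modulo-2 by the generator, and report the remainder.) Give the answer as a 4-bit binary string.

0111

Append 4 zeros: 1001110100000. Divide by 11101 (XOR where the leading bit is 1):
  pos 0: 10011 XOR 11101 = 01110
  pos 1: 11101 XOR 11101 = 00000
  pos 7: 10000 XOR 11101 = 01101
  pos 8: 11010 XOR 11101 = 00111
Remainder (last 4 bits) = 0111. This is the CRC / FCS.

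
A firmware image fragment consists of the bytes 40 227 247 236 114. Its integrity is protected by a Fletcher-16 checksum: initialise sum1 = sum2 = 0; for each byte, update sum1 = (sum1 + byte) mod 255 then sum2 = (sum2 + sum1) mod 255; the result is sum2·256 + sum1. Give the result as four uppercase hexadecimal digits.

Running sums (mod 255):
  after byte 0 (40): sum1=40, sum2=40
  after byte 1 (227): sum1=12, sum2=52
  after byte 2 (247): sum1=4, sum2=56
  after byte 3 (236): sum1=240, sum2=41
  after byte 4 (114): sum1=99, sum2=140
Checksum = sum2·256 + sum1 = 140·256 + 99 = 35939 = 0x8C63.

8C63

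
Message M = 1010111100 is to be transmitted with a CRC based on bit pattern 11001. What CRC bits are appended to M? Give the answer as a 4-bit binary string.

Append 4 zeros: 10101111000000. Divide by 11001 (XOR where the leading bit is 1):
  pos 0: 10101 XOR 11001 = 01100
  pos 1: 11001 XOR 11001 = 00000
  pos 6: 11000 XOR 11001 = 00001
Remainder (last 4 bits) = 1000. This is the CRC / FCS.

1000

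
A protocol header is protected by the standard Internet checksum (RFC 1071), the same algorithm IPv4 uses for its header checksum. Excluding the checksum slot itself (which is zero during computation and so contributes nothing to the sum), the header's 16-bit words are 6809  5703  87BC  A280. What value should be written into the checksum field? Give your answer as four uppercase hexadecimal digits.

One's-complement addition (fold any carry out of bit 15 back into bit 0):
  0x6809 + 0x5703 = 0x0BF0C
  0xBF0C + 0x87BC = 0x146C8 → wrap carry → 0x46C9
  0x46C9 + 0xA280 = 0x0E949
One's-complement sum = 0xE949.
Checksum = ~0xE949 & 0xFFFF = 0x16B6.

16B6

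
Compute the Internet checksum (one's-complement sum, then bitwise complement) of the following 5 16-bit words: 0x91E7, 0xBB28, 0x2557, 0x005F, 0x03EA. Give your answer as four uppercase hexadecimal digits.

One's-complement addition (fold any carry out of bit 15 back into bit 0):
  0x91E7 + 0xBB28 = 0x14D0F → wrap carry → 0x4D10
  0x4D10 + 0x2557 = 0x07267
  0x7267 + 0x005F = 0x072C6
  0x72C6 + 0x03EA = 0x076B0
One's-complement sum = 0x76B0.
Checksum = ~0x76B0 & 0xFFFF = 0x894F.

894F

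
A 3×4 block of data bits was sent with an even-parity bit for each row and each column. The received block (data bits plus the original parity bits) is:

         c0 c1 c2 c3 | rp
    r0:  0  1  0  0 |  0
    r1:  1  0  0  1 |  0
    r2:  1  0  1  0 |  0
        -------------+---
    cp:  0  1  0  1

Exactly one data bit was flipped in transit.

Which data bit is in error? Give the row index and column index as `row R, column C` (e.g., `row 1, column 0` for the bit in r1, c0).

row 0, column 2

Recompute each row's even parity and compare to rp:
  r0: data parity 1, sent rp 0 → mismatch
  r1: data parity 0, sent rp 0 → ok
  r2: data parity 0, sent rp 0 → ok
Recompute each column's even parity and compare to cp:
  c0: data parity 0, sent cp 0 → ok
  c1: data parity 1, sent cp 1 → ok
  c2: data parity 1, sent cp 0 → mismatch
  c3: data parity 1, sent cp 1 → ok
Exactly one row (r0) and one column (c2) fail → the flipped bit is at their intersection.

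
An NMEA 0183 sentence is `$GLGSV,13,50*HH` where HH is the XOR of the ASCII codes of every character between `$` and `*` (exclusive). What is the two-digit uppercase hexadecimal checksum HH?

4E

XOR the ASCII codes of the payload characters:
  'G' = 0x47 → acc = 0x47
  'L' = 0x4C → acc = 0x0B
  'G' = 0x47 → acc = 0x4C
  'S' = 0x53 → acc = 0x1F
  'V' = 0x56 → acc = 0x49
  ',' = 0x2C → acc = 0x65
  '1' = 0x31 → acc = 0x54
  '3' = 0x33 → acc = 0x67
  ',' = 0x2C → acc = 0x4B
  '5' = 0x35 → acc = 0x7E
  '0' = 0x30 → acc = 0x4E
Checksum = 0x4E.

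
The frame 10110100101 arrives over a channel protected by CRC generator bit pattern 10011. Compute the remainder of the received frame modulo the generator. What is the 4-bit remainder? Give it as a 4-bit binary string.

Modulo-2 division of 10110100101 by 10011:
  pos 0: 10110 XOR 10011 = 00101
  pos 2: 10110 XOR 10011 = 00101
  pos 4: 10101 XOR 10011 = 00110
  pos 6: 11001 XOR 10011 = 01010
Remainder = 1010 (nonzero — an error is detected).

1010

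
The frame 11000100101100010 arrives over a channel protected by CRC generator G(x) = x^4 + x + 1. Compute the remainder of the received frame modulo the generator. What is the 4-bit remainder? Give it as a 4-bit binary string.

Modulo-2 division of 11000100101100010 by 10011:
  pos 0: 11000 XOR 10011 = 01011
  pos 1: 10111 XOR 10011 = 00100
  pos 3: 10000 XOR 10011 = 00011
  pos 6: 11101 XOR 10011 = 01110
  pos 7: 11101 XOR 10011 = 01110
  pos 8: 11100 XOR 10011 = 01111
  pos 9: 11110 XOR 10011 = 01101
  pos 10: 11010 XOR 10011 = 01001
  pos 11: 10011 XOR 10011 = 00000
Remainder = 0000 (zero — the frame passes the CRC check).

0000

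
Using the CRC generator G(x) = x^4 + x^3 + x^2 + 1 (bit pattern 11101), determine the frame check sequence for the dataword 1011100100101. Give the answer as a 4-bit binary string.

Append 4 zeros: 10111001001010000. Divide by 11101 (XOR where the leading bit is 1):
  pos 0: 10111 XOR 11101 = 01010
  pos 1: 10100 XOR 11101 = 01001
  pos 2: 10010 XOR 11101 = 01111
  pos 3: 11111 XOR 11101 = 00010
  pos 6: 10001 XOR 11101 = 01100
  pos 7: 11000 XOR 11101 = 00101
  pos 9: 10110 XOR 11101 = 01011
  pos 10: 10110 XOR 11101 = 01011
  pos 11: 10110 XOR 11101 = 01011
  pos 12: 10110 XOR 11101 = 01011
Remainder (last 4 bits) = 1011. This is the CRC / FCS.

1011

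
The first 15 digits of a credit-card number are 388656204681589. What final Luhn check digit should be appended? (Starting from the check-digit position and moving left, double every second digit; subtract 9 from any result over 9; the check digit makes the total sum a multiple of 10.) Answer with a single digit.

Partial digits right→left: 9 8 5 1 8 6 4 0 2 6 5 6 8 8 3
Double every second digit counting from the check-digit position (so the 1st, 3rd, 5th, ... of the partial from the right).
  doubled (with −9 where >9): 9 1 7 8 4 1 7 6 → sum 43
  kept as-is: 8 1 6 0 6 6 8 → sum 35
Total = 43 + 35 = 78.
Check digit = (10 − (78 mod 10)) mod 10 = 2.

2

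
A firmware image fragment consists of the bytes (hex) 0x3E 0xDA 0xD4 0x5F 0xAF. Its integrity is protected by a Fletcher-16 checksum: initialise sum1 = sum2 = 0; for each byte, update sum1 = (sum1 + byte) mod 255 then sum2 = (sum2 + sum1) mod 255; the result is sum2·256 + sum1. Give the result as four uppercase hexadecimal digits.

8FFC

Running sums (mod 255):
  after byte 0 (0x3E): sum1=62, sum2=62
  after byte 1 (0xDA): sum1=25, sum2=87
  after byte 2 (0xD4): sum1=237, sum2=69
  after byte 3 (0x5F): sum1=77, sum2=146
  after byte 4 (0xAF): sum1=252, sum2=143
Checksum = sum2·256 + sum1 = 143·256 + 252 = 36860 = 0x8FFC.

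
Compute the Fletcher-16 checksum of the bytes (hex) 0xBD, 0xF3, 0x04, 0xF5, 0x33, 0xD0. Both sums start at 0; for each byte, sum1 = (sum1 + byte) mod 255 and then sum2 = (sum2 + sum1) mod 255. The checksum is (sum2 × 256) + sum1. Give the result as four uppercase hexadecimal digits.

Running sums (mod 255):
  after byte 0 (0xBD): sum1=189, sum2=189
  after byte 1 (0xF3): sum1=177, sum2=111
  after byte 2 (0x04): sum1=181, sum2=37
  after byte 3 (0xF5): sum1=171, sum2=208
  after byte 4 (0x33): sum1=222, sum2=175
  after byte 5 (0xD0): sum1=175, sum2=95
Checksum = sum2·256 + sum1 = 95·256 + 175 = 24495 = 0x5FAF.

5FAF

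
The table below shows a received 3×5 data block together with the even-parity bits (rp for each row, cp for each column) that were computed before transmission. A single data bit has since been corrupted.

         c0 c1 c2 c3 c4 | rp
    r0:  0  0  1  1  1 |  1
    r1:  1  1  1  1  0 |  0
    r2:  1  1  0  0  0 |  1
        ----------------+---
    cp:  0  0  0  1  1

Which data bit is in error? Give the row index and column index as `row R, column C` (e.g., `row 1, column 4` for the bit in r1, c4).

row 2, column 3

Recompute each row's even parity and compare to rp:
  r0: data parity 1, sent rp 1 → ok
  r1: data parity 0, sent rp 0 → ok
  r2: data parity 0, sent rp 1 → mismatch
Recompute each column's even parity and compare to cp:
  c0: data parity 0, sent cp 0 → ok
  c1: data parity 0, sent cp 0 → ok
  c2: data parity 0, sent cp 0 → ok
  c3: data parity 0, sent cp 1 → mismatch
  c4: data parity 1, sent cp 1 → ok
Exactly one row (r2) and one column (c3) fail → the flipped bit is at their intersection.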